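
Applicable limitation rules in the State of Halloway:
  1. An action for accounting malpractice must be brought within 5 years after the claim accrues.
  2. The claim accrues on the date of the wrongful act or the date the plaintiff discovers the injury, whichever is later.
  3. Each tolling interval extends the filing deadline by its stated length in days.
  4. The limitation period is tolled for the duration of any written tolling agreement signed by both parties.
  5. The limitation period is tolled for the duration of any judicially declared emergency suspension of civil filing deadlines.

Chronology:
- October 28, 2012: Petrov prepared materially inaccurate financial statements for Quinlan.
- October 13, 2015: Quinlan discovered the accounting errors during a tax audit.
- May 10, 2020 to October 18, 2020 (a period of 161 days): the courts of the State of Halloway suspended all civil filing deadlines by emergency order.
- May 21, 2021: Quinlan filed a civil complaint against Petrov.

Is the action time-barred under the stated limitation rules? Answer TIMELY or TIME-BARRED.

TIME-BARRED

Because discovery on October 13, 2015 post-dates the October 28, 2012 act, accrual under the later-of rule falls on October 13, 2015.
5 years from October 13, 2015 is October 13, 2020.
The period was tolled for 161 days by the emergency suspension of filing deadlines (May 10, 2020 to October 18, 2020), pushing the deadline to March 23, 2021.
Filing on May 21, 2021 missed the March 23, 2021 deadline — the action is time-barred.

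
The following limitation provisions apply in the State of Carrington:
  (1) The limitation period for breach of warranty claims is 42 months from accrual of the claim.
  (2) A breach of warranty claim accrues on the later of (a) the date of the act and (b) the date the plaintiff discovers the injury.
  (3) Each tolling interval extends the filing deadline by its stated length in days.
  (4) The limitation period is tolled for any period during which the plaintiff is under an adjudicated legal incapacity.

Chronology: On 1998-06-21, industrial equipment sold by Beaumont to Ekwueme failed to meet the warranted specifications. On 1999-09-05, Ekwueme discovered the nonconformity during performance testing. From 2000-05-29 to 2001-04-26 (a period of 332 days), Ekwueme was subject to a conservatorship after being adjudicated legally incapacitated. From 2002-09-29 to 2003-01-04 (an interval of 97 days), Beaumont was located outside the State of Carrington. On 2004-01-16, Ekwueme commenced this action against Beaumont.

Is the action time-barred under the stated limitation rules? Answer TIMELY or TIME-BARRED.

Taking the later of the act (1998-06-21) and discovery (1999-09-05), the claim accrued on 1999-09-05.
42 months from 1999-09-05 is 2003-03-05.
The plaintiff's legal incapacity from 2000-05-29 to 2001-04-26 tolled the period for 332 days, extending the deadline to 2004-01-31.
Although the defendant's absence ran from 2002-09-29 to 2003-01-04, the stated rules do not make that a tolling event, so it is disregarded.
Filing on 2004-01-16 beat the 2004-01-31 deadline — the action is timely.

TIMELY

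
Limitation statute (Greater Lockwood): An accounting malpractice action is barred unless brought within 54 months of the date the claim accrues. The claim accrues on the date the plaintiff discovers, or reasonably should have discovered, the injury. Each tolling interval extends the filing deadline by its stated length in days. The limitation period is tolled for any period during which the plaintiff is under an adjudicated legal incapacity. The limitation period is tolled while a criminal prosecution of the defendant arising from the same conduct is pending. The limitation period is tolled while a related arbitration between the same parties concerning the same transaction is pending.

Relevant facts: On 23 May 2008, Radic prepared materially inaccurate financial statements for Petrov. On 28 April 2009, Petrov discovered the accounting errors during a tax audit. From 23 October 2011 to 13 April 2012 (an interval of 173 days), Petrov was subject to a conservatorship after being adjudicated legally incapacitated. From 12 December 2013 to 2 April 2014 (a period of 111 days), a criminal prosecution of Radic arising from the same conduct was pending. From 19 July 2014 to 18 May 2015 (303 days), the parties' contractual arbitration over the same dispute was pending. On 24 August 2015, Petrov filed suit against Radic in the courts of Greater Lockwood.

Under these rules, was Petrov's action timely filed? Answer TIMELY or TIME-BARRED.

Accrual is tied to discovery, so the period began on 28 April 2009 rather than on 23 May 2008 when the act occurred.
The untolled deadline — 54 months after 28 April 2009 — is 28 October 2013.
The period was tolled for 173 days by the plaintiff's legal incapacity (23 October 2011 to 13 April 2012), pushing the deadline to 19 April 2014.
Because the pending criminal prosecution ran from 12 December 2013 to 2 April 2014, the deadline is extended by 111 days to 8 August 2014.
Because the pending related arbitration ran from 19 July 2014 to 18 May 2015, the deadline is extended by 303 days to 7 June 2015.
The 24 August 2015 filing falls after the 7 June 2015 deadline; the claim is time-barred.

TIME-BARRED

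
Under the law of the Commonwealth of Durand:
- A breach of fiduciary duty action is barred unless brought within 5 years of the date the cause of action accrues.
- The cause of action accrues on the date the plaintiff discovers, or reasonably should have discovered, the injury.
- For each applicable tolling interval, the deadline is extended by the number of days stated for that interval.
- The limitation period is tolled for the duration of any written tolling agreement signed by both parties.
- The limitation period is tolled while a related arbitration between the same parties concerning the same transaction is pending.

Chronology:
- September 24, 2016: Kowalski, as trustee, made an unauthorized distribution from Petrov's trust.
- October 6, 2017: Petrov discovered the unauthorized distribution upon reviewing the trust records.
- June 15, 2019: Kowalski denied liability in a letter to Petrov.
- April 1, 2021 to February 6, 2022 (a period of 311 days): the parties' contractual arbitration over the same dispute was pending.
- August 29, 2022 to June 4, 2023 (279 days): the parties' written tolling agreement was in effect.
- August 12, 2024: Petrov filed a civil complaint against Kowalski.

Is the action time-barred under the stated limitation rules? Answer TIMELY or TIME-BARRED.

The claim did not accrue until Petrov discovered the injury on October 6, 2017; the September 24, 2016 act date does not start the clock under the stated rule.
Adding the 5 years base period to October 6, 2017 gives a deadline of October 6, 2022, before any tolling.
The period was tolled for 311 days by the pending related arbitration (April 1, 2021 to February 6, 2022), pushing the deadline to August 13, 2023.
The written tolling agreement from August 29, 2022 to June 4, 2023 tolled the period for 279 days, extending the deadline to May 18, 2024.
The other events in the timeline have no effect on the limitation period under the stated rules.
The August 12, 2024 filing falls after the May 18, 2024 deadline; the claim is time-barred.

TIME-BARRED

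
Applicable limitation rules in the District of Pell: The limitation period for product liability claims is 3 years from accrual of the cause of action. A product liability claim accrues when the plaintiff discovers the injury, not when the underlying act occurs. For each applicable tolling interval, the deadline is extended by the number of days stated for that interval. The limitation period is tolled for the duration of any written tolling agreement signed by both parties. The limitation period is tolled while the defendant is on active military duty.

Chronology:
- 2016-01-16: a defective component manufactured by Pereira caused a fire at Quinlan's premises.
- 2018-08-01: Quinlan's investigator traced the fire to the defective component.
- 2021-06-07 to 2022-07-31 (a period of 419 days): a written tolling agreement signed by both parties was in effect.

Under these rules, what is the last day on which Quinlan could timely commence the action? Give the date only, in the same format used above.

Under the discovery rule, the claim accrued on 2018-08-01, when Quinlan discovered the injury — not on the 2016-01-16 date of the underlying act.
3 years from 2018-08-01 is 2021-08-01.
The written tolling agreement from 2021-06-07 to 2022-07-31 tolled the period for 419 days, extending the deadline to 2022-09-24.

2022-09-24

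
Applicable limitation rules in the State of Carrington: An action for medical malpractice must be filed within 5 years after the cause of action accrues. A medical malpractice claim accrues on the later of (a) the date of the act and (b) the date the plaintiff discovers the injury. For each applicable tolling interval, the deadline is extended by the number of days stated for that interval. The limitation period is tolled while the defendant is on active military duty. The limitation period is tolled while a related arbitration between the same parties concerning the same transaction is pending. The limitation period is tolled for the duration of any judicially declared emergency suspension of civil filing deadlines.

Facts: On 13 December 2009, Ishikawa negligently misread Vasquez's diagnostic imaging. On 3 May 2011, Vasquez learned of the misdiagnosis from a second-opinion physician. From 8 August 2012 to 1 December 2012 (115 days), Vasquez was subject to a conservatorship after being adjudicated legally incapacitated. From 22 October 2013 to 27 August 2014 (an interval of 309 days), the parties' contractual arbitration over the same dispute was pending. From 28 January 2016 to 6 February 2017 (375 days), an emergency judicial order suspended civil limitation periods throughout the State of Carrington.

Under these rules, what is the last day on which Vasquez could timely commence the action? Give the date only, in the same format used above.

The claim accrued on 3 May 2011 — the later of the 13 December 2009 act and the 3 May 2011 discovery.
5 years from 3 May 2011 is 3 May 2016.
Because the pending related arbitration ran from 22 October 2013 to 27 August 2014, the deadline is extended by 309 days to 8 March 2017.
The emergency suspension of filing deadlines from 28 January 2016 to 6 February 2017 tolled the period for 375 days, extending the deadline to 18 March 2018.
No stated provision tolls the period for the plaintiff's incapacity, so the interval from 8 August 2012 to 1 December 2012 has no effect on the deadline.

18 March 2018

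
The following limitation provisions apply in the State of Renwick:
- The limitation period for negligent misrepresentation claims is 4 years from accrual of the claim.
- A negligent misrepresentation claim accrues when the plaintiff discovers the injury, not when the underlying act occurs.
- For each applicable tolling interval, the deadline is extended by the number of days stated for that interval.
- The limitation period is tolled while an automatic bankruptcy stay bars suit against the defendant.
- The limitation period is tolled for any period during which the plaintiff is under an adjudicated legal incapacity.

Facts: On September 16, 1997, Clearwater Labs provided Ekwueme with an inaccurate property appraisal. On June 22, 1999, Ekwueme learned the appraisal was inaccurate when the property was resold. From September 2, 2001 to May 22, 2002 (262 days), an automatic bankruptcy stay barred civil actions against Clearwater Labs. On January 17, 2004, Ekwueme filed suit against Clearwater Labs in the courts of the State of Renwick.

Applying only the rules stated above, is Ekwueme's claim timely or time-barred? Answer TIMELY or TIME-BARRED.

Accrual is tied to discovery, so the period began on June 22, 1999 rather than on September 16, 1997 when the act occurred.
Adding the 4 years base period to June 22, 1999 gives a deadline of June 22, 2003, before any tolling.
The period was tolled for 262 days by the automatic bankruptcy stay (September 2, 2001 to May 22, 2002), pushing the deadline to March 10, 2004.
The January 17, 2004 filing precedes the March 10, 2004 deadline; the claim is timely.

TIMELY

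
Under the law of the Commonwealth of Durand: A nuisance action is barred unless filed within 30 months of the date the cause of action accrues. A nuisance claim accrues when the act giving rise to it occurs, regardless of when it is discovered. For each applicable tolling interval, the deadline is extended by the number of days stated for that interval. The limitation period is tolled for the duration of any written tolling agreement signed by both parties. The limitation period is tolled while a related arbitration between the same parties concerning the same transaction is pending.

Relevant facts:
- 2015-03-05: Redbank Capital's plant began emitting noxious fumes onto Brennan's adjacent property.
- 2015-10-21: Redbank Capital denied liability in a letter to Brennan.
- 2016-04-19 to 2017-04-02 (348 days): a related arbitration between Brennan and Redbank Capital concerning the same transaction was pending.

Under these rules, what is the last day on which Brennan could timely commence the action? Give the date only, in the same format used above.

2018-08-19

The limitation period began to run on 2015-03-05.
30 months from 2015-03-05 is 2017-09-05.
The pending related arbitration from 2016-04-19 to 2017-04-02 tolled the period for 348 days, extending the deadline to 2018-08-19.
None of the other events listed affects the running of the period under the stated rules.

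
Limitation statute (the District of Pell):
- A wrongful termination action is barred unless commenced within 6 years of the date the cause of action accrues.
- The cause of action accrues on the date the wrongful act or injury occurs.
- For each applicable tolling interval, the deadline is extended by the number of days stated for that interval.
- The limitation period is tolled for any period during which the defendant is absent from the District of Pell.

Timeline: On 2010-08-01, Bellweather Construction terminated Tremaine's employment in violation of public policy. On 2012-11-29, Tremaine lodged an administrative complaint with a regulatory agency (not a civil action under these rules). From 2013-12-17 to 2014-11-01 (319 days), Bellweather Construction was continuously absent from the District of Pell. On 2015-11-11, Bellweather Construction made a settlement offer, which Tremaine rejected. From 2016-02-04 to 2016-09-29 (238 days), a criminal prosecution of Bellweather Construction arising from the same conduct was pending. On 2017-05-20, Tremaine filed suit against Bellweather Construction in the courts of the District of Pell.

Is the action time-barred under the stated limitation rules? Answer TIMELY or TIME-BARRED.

TIMELY

The claim accrued on 2010-08-01, when the wrongful act occurred.
6 years from 2010-08-01 is 2016-08-01.
Because the defendant's absence from the jurisdiction ran from 2013-12-17 to 2014-11-01, the deadline is extended by 319 days to 2017-06-16.
The pending criminal prosecution from 2016-02-04 to 2016-09-29 does not toll the period, because no stated rule makes a criminal prosecution a tolling event.
Nothing else in the chronology tolls or restarts the period.
The 2017-05-20 filing precedes the 2017-06-16 deadline; the claim is timely.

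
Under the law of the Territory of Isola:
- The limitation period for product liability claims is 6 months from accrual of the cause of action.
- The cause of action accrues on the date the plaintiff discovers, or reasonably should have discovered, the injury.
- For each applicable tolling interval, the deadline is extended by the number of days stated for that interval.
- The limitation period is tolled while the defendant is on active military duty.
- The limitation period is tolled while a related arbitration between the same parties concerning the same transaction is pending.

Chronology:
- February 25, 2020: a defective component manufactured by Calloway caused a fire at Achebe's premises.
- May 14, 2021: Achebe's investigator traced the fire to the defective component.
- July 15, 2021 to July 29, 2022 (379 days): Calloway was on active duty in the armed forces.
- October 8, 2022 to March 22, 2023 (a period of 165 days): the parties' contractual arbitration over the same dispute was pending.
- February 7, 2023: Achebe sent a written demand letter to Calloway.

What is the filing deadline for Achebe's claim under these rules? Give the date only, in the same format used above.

Accrual is tied to discovery, so the period began on May 14, 2021 rather than on February 25, 2020 when the act occurred.
6 months from May 14, 2021 is November 14, 2021.
Because the defendant's active military service ran from July 15, 2021 to July 29, 2022, the deadline is extended by 379 days to November 28, 2022.
The period was tolled for 165 days by the pending related arbitration (October 8, 2022 to March 22, 2023), pushing the deadline to May 12, 2023.
Nothing else in the chronology tolls or restarts the period.

May 12, 2023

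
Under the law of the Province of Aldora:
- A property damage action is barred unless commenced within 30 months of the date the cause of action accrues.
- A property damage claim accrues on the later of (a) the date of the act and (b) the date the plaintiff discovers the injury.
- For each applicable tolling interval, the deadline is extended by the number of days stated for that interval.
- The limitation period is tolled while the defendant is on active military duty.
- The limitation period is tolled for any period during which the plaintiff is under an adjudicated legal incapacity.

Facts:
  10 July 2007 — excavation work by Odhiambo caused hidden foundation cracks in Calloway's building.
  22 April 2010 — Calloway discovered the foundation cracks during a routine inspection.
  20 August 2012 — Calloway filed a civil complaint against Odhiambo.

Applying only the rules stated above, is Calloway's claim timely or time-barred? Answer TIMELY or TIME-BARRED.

The claim accrued on 22 April 2010 — the later of the 10 July 2007 act and the 22 April 2010 discovery.
30 months from 22 April 2010 is 22 October 2012.
Calloway filed on 20 August 2012, before the 22 October 2012 deadline, so the action is timely.

TIMELY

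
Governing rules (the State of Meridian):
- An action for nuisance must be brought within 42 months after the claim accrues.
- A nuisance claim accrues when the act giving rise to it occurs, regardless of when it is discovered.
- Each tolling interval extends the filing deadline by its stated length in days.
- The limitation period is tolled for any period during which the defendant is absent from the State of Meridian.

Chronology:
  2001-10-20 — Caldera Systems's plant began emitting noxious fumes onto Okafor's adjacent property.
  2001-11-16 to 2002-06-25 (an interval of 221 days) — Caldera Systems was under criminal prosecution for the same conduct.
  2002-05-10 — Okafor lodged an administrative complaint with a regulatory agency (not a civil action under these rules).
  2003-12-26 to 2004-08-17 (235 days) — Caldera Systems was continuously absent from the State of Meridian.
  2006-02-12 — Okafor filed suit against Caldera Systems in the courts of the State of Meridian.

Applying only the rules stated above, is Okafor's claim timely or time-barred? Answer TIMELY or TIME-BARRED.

The claim accrued on 2001-10-20, the date of the act.
Adding the 42 months base period to 2001-10-20 gives a deadline of 2005-04-20, before any tolling.
The period was tolled for 235 days by the defendant's absence from the jurisdiction (2003-12-26 to 2004-08-17), pushing the deadline to 2005-12-11.
The pending criminal prosecution from 2001-11-16 to 2002-06-25 does not toll the period, because no stated rule makes a criminal prosecution a tolling event.
None of the other events listed affects the running of the period under the stated rules.
Filing on 2006-02-12 missed the 2005-12-11 deadline — the action is time-barred.

TIME-BARRED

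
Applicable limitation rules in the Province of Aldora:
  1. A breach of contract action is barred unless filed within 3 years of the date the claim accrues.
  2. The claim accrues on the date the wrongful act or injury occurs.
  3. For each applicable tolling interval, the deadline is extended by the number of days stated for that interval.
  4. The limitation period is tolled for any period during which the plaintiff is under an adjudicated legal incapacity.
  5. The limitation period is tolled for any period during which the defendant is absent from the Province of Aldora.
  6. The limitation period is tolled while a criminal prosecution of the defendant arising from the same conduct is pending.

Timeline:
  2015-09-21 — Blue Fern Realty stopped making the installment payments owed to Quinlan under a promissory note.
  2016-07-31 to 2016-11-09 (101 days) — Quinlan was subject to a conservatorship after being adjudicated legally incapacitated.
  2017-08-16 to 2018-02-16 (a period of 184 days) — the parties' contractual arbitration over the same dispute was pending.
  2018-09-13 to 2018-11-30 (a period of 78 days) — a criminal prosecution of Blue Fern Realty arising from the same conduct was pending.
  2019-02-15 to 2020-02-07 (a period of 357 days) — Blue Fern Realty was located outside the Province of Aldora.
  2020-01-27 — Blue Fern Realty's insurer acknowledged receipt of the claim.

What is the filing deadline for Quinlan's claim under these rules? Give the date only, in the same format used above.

2020-03-10

The claim accrued on 2015-09-21, the date of the act.
The untolled deadline — 3 years after 2015-09-21 — is 2018-09-21.
Because the plaintiff's legal incapacity ran from 2016-07-31 to 2016-11-09, the deadline is extended by 101 days to 2018-12-31.
The period was tolled for 78 days by the pending criminal prosecution (2018-09-13 to 2018-11-30), pushing the deadline to 2019-03-19.
The defendant's absence from the jurisdiction from 2019-02-15 to 2020-02-07 tolled the period for 357 days, extending the deadline to 2020-03-10.
Although a pending arbitration ran from 2017-08-16 to 2018-02-16, the stated rules do not make that a tolling event, so it is disregarded.
The other events in the timeline have no effect on the limitation period under the stated rules.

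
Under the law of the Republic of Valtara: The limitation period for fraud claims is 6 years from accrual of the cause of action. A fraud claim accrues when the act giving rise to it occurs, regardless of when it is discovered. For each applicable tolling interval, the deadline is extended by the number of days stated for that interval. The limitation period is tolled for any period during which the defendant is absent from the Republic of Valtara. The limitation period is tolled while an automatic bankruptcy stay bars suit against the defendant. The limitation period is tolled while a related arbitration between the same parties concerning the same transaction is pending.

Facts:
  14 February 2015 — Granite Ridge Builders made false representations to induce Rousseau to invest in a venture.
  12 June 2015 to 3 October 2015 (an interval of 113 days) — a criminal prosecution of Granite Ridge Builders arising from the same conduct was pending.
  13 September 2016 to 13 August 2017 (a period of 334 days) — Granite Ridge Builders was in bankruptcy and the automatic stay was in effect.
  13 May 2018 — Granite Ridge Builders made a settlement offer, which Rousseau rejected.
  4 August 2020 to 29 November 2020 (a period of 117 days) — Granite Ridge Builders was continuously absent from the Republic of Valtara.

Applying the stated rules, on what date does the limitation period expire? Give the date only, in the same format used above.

The limitation period began to run on 14 February 2015.
The untolled deadline — 6 years after 14 February 2015 — is 14 February 2021.
The automatic bankruptcy stay from 13 September 2016 to 13 August 2017 tolled the period for 334 days, extending the deadline to 14 January 2022.
The defendant's absence from the jurisdiction from 4 August 2020 to 29 November 2020 tolled the period for 117 days, extending the deadline to 11 May 2022.
The pending criminal prosecution from 12 June 2015 to 3 October 2015 does not toll the period, because no stated rule makes a criminal prosecution a tolling event.
None of the other events listed affects the running of the period under the stated rules.

11 May 2022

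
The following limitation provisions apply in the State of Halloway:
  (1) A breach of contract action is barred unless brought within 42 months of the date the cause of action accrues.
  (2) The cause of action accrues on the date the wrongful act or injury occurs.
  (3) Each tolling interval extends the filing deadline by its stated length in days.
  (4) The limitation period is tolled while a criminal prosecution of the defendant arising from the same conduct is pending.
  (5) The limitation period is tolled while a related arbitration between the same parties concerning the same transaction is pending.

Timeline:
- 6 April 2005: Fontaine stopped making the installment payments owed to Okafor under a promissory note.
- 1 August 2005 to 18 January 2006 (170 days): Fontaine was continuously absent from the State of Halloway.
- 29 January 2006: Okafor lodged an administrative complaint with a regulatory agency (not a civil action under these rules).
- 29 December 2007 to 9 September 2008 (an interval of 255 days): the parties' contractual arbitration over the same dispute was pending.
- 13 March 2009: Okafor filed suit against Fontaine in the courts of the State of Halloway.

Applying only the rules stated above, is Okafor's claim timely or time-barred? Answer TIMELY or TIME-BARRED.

TIMELY

The limitation period began to run on 6 April 2005.
42 months from 6 April 2005 is 6 October 2008.
Because the pending related arbitration ran from 29 December 2007 to 9 September 2008, the deadline is extended by 255 days to 18 June 2009.
No stated provision tolls the period for the defendant's absence, so the interval from 1 August 2005 to 18 January 2006 has no effect on the deadline.
The other events in the timeline have no effect on the limitation period under the stated rules.
The 13 March 2009 filing precedes the 18 June 2009 deadline; the claim is timely.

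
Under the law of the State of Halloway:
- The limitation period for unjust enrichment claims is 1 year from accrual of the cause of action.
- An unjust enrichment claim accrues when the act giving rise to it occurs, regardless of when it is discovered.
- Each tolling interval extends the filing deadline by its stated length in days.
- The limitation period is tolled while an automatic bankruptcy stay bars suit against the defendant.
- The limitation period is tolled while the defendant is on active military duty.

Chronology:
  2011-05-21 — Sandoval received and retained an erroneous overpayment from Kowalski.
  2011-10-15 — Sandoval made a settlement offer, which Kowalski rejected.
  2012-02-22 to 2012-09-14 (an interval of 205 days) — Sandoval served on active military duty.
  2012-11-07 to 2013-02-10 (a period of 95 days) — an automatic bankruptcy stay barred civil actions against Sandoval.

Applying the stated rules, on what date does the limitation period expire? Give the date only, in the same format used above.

2013-03-17

The claim accrued on 2011-05-21, when the wrongful act occurred.
1 year from 2011-05-21 is 2012-05-21.
Because the defendant's active military service ran from 2012-02-22 to 2012-09-14, the deadline is extended by 205 days to 2012-12-12.
The period was tolled for 95 days by the automatic bankruptcy stay (2012-11-07 to 2013-02-10), pushing the deadline to 2013-03-17.
Nothing else in the chronology tolls or restarts the period.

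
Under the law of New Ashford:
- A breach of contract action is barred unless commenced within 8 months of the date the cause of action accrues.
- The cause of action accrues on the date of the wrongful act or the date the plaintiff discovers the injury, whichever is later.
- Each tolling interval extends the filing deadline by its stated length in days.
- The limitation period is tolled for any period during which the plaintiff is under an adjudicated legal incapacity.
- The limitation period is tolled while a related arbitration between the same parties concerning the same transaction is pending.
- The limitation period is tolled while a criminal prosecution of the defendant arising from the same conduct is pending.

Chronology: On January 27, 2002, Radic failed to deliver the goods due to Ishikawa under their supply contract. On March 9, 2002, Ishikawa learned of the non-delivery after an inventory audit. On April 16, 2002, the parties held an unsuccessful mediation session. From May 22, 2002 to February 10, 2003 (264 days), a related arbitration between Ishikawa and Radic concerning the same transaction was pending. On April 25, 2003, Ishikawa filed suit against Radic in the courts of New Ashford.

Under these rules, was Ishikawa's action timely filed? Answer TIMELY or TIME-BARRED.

TIMELY

Because discovery on March 9, 2002 post-dates the January 27, 2002 act, accrual under the later-of rule falls on March 9, 2002.
8 months from March 9, 2002 is November 9, 2002.
Because the pending related arbitration ran from May 22, 2002 to February 10, 2003, the deadline is extended by 264 days to July 31, 2003.
None of the other events listed affects the running of the period under the stated rules.
The April 25, 2003 filing precedes the July 31, 2003 deadline; the claim is timely.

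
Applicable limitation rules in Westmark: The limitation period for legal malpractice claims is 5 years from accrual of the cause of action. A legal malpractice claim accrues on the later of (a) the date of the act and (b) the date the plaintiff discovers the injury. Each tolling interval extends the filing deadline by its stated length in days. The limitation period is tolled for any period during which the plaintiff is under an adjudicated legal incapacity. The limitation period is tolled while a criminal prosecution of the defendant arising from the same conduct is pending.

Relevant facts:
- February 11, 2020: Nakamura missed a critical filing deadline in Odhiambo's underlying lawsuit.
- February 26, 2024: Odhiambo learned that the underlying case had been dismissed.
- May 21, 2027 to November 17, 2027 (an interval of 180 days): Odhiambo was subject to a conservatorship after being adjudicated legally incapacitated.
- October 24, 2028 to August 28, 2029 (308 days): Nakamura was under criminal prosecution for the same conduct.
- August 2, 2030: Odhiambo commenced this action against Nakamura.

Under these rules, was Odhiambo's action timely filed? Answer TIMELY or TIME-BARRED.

TIME-BARRED

Taking the later of the act (February 11, 2020) and discovery (February 26, 2024), the claim accrued on February 26, 2024.
5 years from February 26, 2024 is February 26, 2029.
The period was tolled for 180 days by the plaintiff's legal incapacity (May 21, 2027 to November 17, 2027), pushing the deadline to August 25, 2029.
Because the pending criminal prosecution ran from October 24, 2028 to August 28, 2029, the deadline is extended by 308 days to June 29, 2030.
The August 2, 2030 filing falls after the June 29, 2030 deadline; the claim is time-barred.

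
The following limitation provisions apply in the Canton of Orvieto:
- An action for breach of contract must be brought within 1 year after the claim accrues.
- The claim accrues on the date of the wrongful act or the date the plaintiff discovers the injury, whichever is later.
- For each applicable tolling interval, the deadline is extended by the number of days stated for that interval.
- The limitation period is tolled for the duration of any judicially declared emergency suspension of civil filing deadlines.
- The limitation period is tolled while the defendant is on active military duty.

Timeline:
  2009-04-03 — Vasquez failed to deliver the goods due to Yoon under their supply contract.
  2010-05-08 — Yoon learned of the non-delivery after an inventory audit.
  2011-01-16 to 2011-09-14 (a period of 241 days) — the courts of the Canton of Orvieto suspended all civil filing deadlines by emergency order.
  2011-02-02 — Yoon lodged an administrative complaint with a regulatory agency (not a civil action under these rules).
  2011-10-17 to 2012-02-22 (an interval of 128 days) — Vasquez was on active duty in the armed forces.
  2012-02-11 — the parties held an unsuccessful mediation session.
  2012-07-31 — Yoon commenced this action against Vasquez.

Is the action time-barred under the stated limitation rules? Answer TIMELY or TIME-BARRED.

Because discovery on 2010-05-08 post-dates the 2009-04-03 act, accrual under the later-of rule falls on 2010-05-08.
1 year from 2010-05-08 is 2011-05-08.
The period was tolled for 241 days by the emergency suspension of filing deadlines (2011-01-16 to 2011-09-14), pushing the deadline to 2012-01-04.
Because the defendant's active military service ran from 2011-10-17 to 2012-02-22, the deadline is extended by 128 days to 2012-05-11.
Nothing else in the chronology tolls or restarts the period.
The 2012-07-31 filing falls after the 2012-05-11 deadline; the claim is time-barred.

TIME-BARRED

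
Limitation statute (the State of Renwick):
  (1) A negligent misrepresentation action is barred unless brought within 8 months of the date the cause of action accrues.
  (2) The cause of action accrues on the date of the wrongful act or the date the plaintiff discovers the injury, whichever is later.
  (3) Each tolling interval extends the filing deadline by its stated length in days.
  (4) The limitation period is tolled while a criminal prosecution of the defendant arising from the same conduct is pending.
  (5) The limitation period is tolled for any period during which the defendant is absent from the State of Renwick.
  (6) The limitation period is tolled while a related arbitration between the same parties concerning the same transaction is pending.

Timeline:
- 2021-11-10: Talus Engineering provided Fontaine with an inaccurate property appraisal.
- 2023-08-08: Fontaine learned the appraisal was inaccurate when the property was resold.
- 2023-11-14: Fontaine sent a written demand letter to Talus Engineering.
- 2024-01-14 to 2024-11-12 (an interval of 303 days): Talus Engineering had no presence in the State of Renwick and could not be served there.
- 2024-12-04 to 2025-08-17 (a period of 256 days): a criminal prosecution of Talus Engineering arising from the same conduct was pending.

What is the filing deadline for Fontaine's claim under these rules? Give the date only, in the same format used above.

Taking the later of the act (2021-11-10) and discovery (2023-08-08), the claim accrued on 2023-08-08.
The untolled deadline — 8 months after 2023-08-08 — is 2024-04-08.
Because the defendant's absence from the jurisdiction ran from 2024-01-14 to 2024-11-12, the deadline is extended by 303 days to 2025-02-05.
Because the pending criminal prosecution ran from 2024-12-04 to 2025-08-17, the deadline is extended by 256 days to 2025-10-19.
Nothing else in the chronology tolls or restarts the period.

2025-10-19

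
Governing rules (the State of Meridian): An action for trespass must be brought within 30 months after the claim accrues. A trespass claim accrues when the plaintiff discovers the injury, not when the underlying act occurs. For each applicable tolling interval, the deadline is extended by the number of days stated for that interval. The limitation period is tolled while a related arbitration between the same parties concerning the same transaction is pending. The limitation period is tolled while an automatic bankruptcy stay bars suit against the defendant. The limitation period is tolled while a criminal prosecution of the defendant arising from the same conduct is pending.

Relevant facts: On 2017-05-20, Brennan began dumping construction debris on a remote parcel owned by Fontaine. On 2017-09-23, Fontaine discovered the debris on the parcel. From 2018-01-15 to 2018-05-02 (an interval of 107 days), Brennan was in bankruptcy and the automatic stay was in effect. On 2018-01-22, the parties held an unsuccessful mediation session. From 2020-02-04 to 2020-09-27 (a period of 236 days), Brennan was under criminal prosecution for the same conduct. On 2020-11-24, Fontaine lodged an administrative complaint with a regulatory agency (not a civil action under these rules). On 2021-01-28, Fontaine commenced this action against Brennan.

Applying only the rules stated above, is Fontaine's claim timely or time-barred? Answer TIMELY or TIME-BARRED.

TIMELY

Accrual is tied to discovery, so the period began on 2017-09-23 rather than on 2017-05-20 when the act occurred.
30 months from 2017-09-23 is 2020-03-23.
Because the automatic bankruptcy stay ran from 2018-01-15 to 2018-05-02, the deadline is extended by 107 days to 2020-07-08.
Because the pending criminal prosecution ran from 2020-02-04 to 2020-09-27, the deadline is extended by 236 days to 2021-03-01.
Nothing else in the chronology tolls or restarts the period.
Filing on 2021-01-28 beat the 2021-03-01 deadline — the action is timely.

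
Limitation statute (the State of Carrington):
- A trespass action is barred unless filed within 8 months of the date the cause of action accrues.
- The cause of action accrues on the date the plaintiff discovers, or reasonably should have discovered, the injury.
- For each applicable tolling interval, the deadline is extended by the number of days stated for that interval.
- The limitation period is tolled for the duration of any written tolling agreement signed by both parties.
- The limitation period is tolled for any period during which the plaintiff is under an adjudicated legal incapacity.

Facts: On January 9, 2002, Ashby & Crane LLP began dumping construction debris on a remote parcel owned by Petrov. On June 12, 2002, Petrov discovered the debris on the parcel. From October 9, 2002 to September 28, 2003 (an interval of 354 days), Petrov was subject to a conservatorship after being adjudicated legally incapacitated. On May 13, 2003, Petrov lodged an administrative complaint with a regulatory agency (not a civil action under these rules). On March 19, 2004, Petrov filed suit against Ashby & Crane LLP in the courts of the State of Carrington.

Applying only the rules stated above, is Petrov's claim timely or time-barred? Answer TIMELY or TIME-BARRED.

Under the discovery rule, the claim accrued on June 12, 2002, when Petrov discovered the injury — not on the January 9, 2002 date of the underlying act.
8 months from June 12, 2002 is February 12, 2003.
The plaintiff's legal incapacity from October 9, 2002 to September 28, 2003 tolled the period for 354 days, extending the deadline to February 1, 2004.
None of the other events listed affects the running of the period under the stated rules.
Filing on March 19, 2004 missed the February 1, 2004 deadline — the action is time-barred.

TIME-BARRED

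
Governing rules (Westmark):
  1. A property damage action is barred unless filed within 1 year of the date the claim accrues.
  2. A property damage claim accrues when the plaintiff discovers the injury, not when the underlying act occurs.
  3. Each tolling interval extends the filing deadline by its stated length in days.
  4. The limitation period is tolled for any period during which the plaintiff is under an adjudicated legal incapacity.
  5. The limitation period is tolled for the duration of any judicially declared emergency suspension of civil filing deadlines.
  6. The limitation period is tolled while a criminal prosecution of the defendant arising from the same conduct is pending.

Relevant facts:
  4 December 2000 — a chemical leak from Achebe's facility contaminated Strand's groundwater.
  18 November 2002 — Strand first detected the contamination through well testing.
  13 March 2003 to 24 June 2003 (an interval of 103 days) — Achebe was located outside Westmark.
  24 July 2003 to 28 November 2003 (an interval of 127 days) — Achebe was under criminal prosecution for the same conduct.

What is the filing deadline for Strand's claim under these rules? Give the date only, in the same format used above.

The claim did not accrue until Strand discovered the injury on 18 November 2002; the 4 December 2000 act date does not start the clock under the stated rule.
1 year from 18 November 2002 is 18 November 2003.
The period was tolled for 127 days by the pending criminal prosecution (24 July 2003 to 28 November 2003), pushing the deadline to 24 March 2004.
The defendant's absence from the jurisdiction from 13 March 2003 to 24 June 2003 does not toll the period, because no stated rule makes the defendant's absence a tolling event.

24 March 2004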